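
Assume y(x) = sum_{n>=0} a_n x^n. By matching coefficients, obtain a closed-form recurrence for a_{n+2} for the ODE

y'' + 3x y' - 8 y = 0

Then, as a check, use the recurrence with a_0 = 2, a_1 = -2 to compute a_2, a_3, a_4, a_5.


Substitute y = sum_n a_n x^n.
y''(x) has coefficient (n+2)(n+1) a_{n+2} at x^n;
3 x y'(x) has coefficient 3 n a_n at x^n (shift);
-8 y(x) has coefficient -8 a_n at x^n.
Matching x^n: (n+2)(n+1) a_{n+2} + (3n - 8) a_n = 0.
Thus a_{n+2} = (-3n + 8) / ((n+1)(n+2)) * a_n.

Check with a_0 = 2, a_1 = -2 (apply the recurrence for n = 0, 1, 2, 3): a_0 = 2, a_1 = -2, a_2 = 8, a_3 = -5/3, a_4 = 4/3, a_5 = 1/12.

a_(n+2) = (-3n + 8) / ((n+1)(n+2)) * a_n; check: a_0 = 2, a_1 = -2, a_2 = 8, a_3 = -5/3, a_4 = 4/3, a_5 = 1/12


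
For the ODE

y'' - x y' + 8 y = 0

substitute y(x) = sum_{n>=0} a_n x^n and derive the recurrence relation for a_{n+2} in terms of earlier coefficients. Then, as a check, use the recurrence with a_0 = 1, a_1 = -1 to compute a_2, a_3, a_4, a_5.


Substitute y = sum_n a_n x^n.
y''(x) has coefficient (n+2)(n+1) a_{n+2} at x^n;
-x y'(x) has coefficient -n a_n at x^n (shift);
8 y(x) has coefficient 8 a_n at x^n.
Matching x^n: (n+2)(n+1) a_{n+2} + (-n + 8) a_n = 0.
Thus a_{n+2} = (n - 8) / ((n+1)(n+2)) * a_n.

Check with a_0 = 1, a_1 = -1 (apply the recurrence for n = 0, 1, 2, 3): a_0 = 1, a_1 = -1, a_2 = -4, a_3 = 7/6, a_4 = 2, a_5 = -7/24.

a_(n+2) = (n - 8) / ((n+1)(n+2)) * a_n; check: a_0 = 1, a_1 = -1, a_2 = -4, a_3 = 7/6, a_4 = 2, a_5 = -7/24


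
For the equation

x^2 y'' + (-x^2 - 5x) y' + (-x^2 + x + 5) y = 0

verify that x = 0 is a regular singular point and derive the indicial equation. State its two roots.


Divide by x^2 to reach normal form y'' + P_1(x) y' + P_2(x) y = 0 with P_1(x) = -1 - 5/x and P_2(x) = -1 + 1/x + 5/x^2.
x = 0 is a singular point because the y'-coefficient -1 - 5/x has a pole at x = 0 and the y-coefficient -1 + 1/x + 5/x^2 has a pole at x = 0.
It is a regular singular point because x P_1(x) = p(x) = -x - 5 and x^2 P_2(x) = q(x) = -x^2 + x + 5 are polynomials, hence analytic at x = 0.
p(0) = -5,  q(0) = 5.
Indicial equation: r(r-1) + p(0) r + q(0) = 0, i.e. r^2 + (p(0) - 1) r + q(0) = 0, i.e. r^2 - 6 r + 5 = 0.
Discriminant: (-6)^2 - 4(5) = 16, so r = (6 ± 4)/2.
Solving: r_1 = 5, r_2 = 1.

indicial: r^2 - 6 r + 5 = 0; roots r_1 = 5, r_2 = 1


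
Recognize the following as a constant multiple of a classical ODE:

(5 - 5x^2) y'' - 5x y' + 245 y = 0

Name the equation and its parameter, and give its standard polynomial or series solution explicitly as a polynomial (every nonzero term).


All three coefficients share the factor 5; dividing through by 5 gives  (1 - x^2) y'' - x y' + 49 y = 0.
This matches the Chebyshev equation (1 - x^2) y'' - x y' + n^2 y = 0 (note the -x y' term, not -2x y') with n^2 = 49, so n = 7; the polynomial solution is T_7(x).
With y = sum_k a_k x^k, matching x^k gives (k+2)(k+1) a_{k+2} = (k^2 - n^2) a_k = (k - 7)(k + 7) a_k. The right side vanishes at k = 7, so the series with the parity of 7 terminates at degree 7.
Standard normalization: leading coefficient of T_n is 2^(n-1), so a_7 = 2^6 = 64. Work downward with a_k = (k+1)(k+2) a_{k+2} / ((k - 7)(k + 7)):
  a_5 = (6)(7)(64) / ((5 - 7)(5 + 7)) = 2688/(-24) = -112
  a_3 = (4)(5)(-112) / ((3 - 7)(3 + 7)) = -2240/(-40) = 56
  a_1 = (2)(3)(56) / ((1 - 7)(1 + 7)) = 336/(-48) = -7
Hence T_7(x) = 64 x^7 - 112 x^5 + 56 x^3 - 7 x.

T_7(x); series = 64 x^7 - 112 x^5 + 56 x^3 - 7 x


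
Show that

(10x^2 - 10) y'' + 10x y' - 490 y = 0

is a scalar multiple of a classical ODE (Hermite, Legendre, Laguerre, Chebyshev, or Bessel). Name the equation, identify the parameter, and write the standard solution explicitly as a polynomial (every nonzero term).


All three coefficients share the factor -10; dividing through by -10 gives  (1 - x^2) y'' - x y' + 49 y = 0.
This matches the Chebyshev equation (1 - x^2) y'' - x y' + n^2 y = 0 (note the -x y' term, not -2x y') with n^2 = 49, so n = 7; the polynomial solution is T_7(x).
With y = sum_k a_k x^k, matching x^k gives (k+2)(k+1) a_{k+2} = (k^2 - n^2) a_k = (k - 7)(k + 7) a_k. The right side vanishes at k = 7, so the series with the parity of 7 terminates at degree 7.
Standard normalization: leading coefficient of T_n is 2^(n-1), so a_7 = 2^6 = 64. Work downward with a_k = (k+1)(k+2) a_{k+2} / ((k - 7)(k + 7)):
  a_5 = (6)(7)(64) / ((5 - 7)(5 + 7)) = 2688/(-24) = -112
  a_3 = (4)(5)(-112) / ((3 - 7)(3 + 7)) = -2240/(-40) = 56
  a_1 = (2)(3)(56) / ((1 - 7)(1 + 7)) = 336/(-48) = -7
Hence T_7(x) = 64 x^7 - 112 x^5 + 56 x^3 - 7 x.

T_7(x); series = 64 x^7 - 112 x^5 + 56 x^3 - 7 x


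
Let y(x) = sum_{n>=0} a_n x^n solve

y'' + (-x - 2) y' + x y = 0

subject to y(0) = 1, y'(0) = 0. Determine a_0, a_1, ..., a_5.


Ansatz: y(x) = sum_{n>=0} a_n x^n, so y'(x) = sum_{n>=1} n a_n x^(n-1) and y''(x) = sum_{n>=2} n(n-1) a_n x^(n-2).
Substitute into P(x) y'' + Q(x) y' + R(x) y = 0 with P(x) = 1, Q(x) = -x - 2, R(x) = x, and match powers of x.
Initial conditions: a_0 = 1, a_1 = 0.
Setting the coefficient of each power of x to zero and solving order by order (substituting the coefficients already found):
  x^0: 2 a_2 - 2 a_1 = 0  ->  2 a_2 = 2 a_1 = 0  ->  a_2 = 0
  x^1: 6 a_3 - 4 a_2 - a_1 + a_0 = 0  ->  6 a_3 = 4 a_2 + a_1 - a_0 = -1  ->  a_3 = -1/6
  x^2: 12 a_4 - 6 a_3 - 2 a_2 + a_1 = 0  ->  12 a_4 = 6 a_3 + 2 a_2 - a_1 = -1  ->  a_4 = -1/12
  x^3: 20 a_5 - 8 a_4 - 3 a_3 + a_2 = 0  ->  20 a_5 = 8 a_4 + 3 a_3 - a_2 = -7/6  ->  a_5 = -7/120
Truncated series: y(x) = 1 - (1/6) x^3 - (1/12) x^4 - (7/120) x^5 + O(x^6).

a_0 = 1; a_1 = 0; a_2 = 0; a_3 = -1/6; a_4 = -1/12; a_5 = -7/120


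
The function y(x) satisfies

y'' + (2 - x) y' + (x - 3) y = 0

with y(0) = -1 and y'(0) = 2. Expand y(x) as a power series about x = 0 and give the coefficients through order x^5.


Ansatz: y(x) = sum_{n>=0} a_n x^n, so y'(x) = sum_{n>=1} n a_n x^(n-1) and y''(x) = sum_{n>=2} n(n-1) a_n x^(n-2).
Substitute into P(x) y'' + Q(x) y' + R(x) y = 0 with P(x) = 1, Q(x) = 2 - x, R(x) = x - 3, and match powers of x.
Initial conditions: a_0 = -1, a_1 = 2.
Setting the coefficient of each power of x to zero and solving order by order (substituting the coefficients already found):
  x^0: 2 a_2 + 2 a_1 - 3 a_0 = 0  ->  2 a_2 = -2 a_1 + 3 a_0 = -7  ->  a_2 = -7/2
  x^1: 6 a_3 + 4 a_2 - 4 a_1 + a_0 = 0  ->  6 a_3 = -4 a_2 + 4 a_1 - a_0 = 23  ->  a_3 = 23/6
  x^2: 12 a_4 + 6 a_3 - 5 a_2 + a_1 = 0  ->  12 a_4 = -6 a_3 + 5 a_2 - a_1 = -85/2  ->  a_4 = -85/24
  x^3: 20 a_5 + 8 a_4 - 6 a_3 + a_2 = 0  ->  20 a_5 = -8 a_4 + 6 a_3 - a_2 = 329/6  ->  a_5 = 329/120
Truncated series: y(x) = -1 + 2 x - (7/2) x^2 + (23/6) x^3 - (85/24) x^4 + (329/120) x^5 + O(x^6).

a_0 = -1; a_1 = 2; a_2 = -7/2; a_3 = 23/6; a_4 = -85/24; a_5 = 329/120


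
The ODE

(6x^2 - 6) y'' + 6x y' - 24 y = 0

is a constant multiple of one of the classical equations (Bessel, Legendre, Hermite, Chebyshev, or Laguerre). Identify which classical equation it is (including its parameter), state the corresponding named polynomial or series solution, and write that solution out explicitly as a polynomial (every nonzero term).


All three coefficients share the factor -6; dividing through by -6 gives  (1 - x^2) y'' - x y' + 4 y = 0.
This matches the Chebyshev equation (1 - x^2) y'' - x y' + n^2 y = 0 (note the -x y' term, not -2x y') with n^2 = 4, so n = 2; the polynomial solution is T_2(x).
With y = sum_k a_k x^k, matching x^k gives (k+2)(k+1) a_{k+2} = (k^2 - n^2) a_k = (k - 2)(k + 2) a_k. The right side vanishes at k = 2, so the series with the parity of 2 terminates at degree 2.
Standard normalization: leading coefficient of T_n is 2^(n-1), so a_2 = 2^1 = 2. Work downward with a_k = (k+1)(k+2) a_{k+2} / ((k - 2)(k + 2)):
  a_0 = (1)(2)(2) / ((0 - 2)(0 + 2)) = 4/(-4) = -1
Hence T_2(x) = 2 x^2 - 1.

T_2(x); series = 2 x^2 - 1


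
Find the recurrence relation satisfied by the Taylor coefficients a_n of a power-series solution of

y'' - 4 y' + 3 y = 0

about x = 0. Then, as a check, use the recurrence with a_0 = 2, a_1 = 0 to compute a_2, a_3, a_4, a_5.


Substitute y = sum_n a_n x^n.
y''(x) has coefficient (n+2)(n+1) a_{n+2} at x^n;
-4 y'(x) has coefficient -4 (n+1) a_{n+1} at x^n;
3 y(x) has coefficient 3 a_n at x^n.
Matching x^n: (n+2)(n+1) a_{n+2} - 4 (n+1) a_{n+1} + 3 a_n = 0.
Thus a_{n+2} = [4 (n+1) a_{n+1} - 3 a_n] / ((n+1)(n+2)).

Check with a_0 = 2, a_1 = 0 (apply the recurrence for n = 0, 1, 2, 3): a_0 = 2, a_1 = 0, a_2 = -3, a_3 = -4, a_4 = -13/4, a_5 = -2.

a_(n+2) = [4 (n+1) a_(n+1) - 3 a_n] / ((n+1)(n+2)); check: a_0 = 2, a_1 = 0, a_2 = -3, a_3 = -4, a_4 = -13/4, a_5 = -2


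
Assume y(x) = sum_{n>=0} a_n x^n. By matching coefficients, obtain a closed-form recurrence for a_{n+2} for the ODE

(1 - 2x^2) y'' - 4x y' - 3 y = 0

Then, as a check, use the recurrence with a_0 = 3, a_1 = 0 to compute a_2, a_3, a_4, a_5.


Substitute y = sum_n a_n x^n.
(1 - 2 x^2) y'' contributes (n+2)(n+1) a_{n+2} - 2 n(n-1) a_n at x^n.
-4 x y'(x) contributes -4 n a_n at x^n.
-3 y(x) contributes -3 a_n at x^n.
Matching x^n: (n+2)(n+1) a_{n+2} + (-2 n(n-1) - 4 n - 3) a_n = 0.
Thus a_{n+2} = (2 n(n-1) + 4 n + 3) / ((n+1)(n+2)) * a_n.

Check with a_0 = 3, a_1 = 0 (apply the recurrence for n = 0, 1, 2, 3): a_0 = 3, a_1 = 0, a_2 = 9/2, a_3 = 0, a_4 = 45/8, a_5 = 0.

a_(n+2) = (2 n(n-1) + 4 n + 3) / ((n+1)(n+2)) * a_n; check: a_0 = 3, a_1 = 0, a_2 = 9/2, a_3 = 0, a_4 = 45/8, a_5 = 0


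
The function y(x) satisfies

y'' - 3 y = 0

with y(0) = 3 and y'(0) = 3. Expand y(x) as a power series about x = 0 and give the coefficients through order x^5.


Ansatz: y(x) = sum_{n>=0} a_n x^n, so y'(x) = sum_{n>=1} n a_n x^(n-1) and y''(x) = sum_{n>=2} n(n-1) a_n x^(n-2).
Substitute into P(x) y'' + Q(x) y' + R(x) y = 0 with P(x) = 1, Q(x) = 0, R(x) = -3, and match powers of x.
Initial conditions: a_0 = 3, a_1 = 3.
Setting the coefficient of each power of x to zero and solving order by order (substituting the coefficients already found):
  x^0: 2 a_2 - 3 a_0 = 0  ->  2 a_2 = 3 a_0 = 9  ->  a_2 = 9/2
  x^1: 6 a_3 - 3 a_1 = 0  ->  6 a_3 = 3 a_1 = 9  ->  a_3 = 3/2
  x^2: 12 a_4 - 3 a_2 = 0  ->  12 a_4 = 3 a_2 = 27/2  ->  a_4 = 9/8
  x^3: 20 a_5 - 3 a_3 = 0  ->  20 a_5 = 3 a_3 = 9/2  ->  a_5 = 9/40
Truncated series: y(x) = 3 + 3 x + (9/2) x^2 + (3/2) x^3 + (9/8) x^4 + (9/40) x^5 + O(x^6).

a_0 = 3; a_1 = 3; a_2 = 9/2; a_3 = 3/2; a_4 = 9/8; a_5 = 9/40


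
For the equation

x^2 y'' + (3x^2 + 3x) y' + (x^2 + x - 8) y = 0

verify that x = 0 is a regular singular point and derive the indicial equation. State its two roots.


Divide by x^2 to reach normal form y'' + P_1(x) y' + P_2(x) y = 0 with P_1(x) = 3 + 3/x and P_2(x) = 1 + 1/x - 8/x^2.
x = 0 is a singular point because the y'-coefficient 3 + 3/x has a pole at x = 0 and the y-coefficient 1 + 1/x - 8/x^2 has a pole at x = 0.
It is a regular singular point because x P_1(x) = p(x) = 3x + 3 and x^2 P_2(x) = q(x) = x^2 + x - 8 are polynomials, hence analytic at x = 0.
p(0) = 3,  q(0) = -8.
Indicial equation: r(r-1) + p(0) r + q(0) = 0, i.e. r^2 + (p(0) - 1) r + q(0) = 0, i.e. r^2 + 2 r - 8 = 0.
Discriminant: (2)^2 - 4(-8) = 36, so r = (-2 ± 6)/2.
Solving: r_1 = 2, r_2 = -4.

indicial: r^2 + 2 r - 8 = 0; roots r_1 = 2, r_2 = -4


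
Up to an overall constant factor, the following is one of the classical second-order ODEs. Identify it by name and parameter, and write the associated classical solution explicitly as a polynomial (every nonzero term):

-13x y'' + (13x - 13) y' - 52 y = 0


All three coefficients share the factor -13; dividing through by -13 gives  x y'' + (1 - x) y' + 4 y = 0.
This matches the Laguerre equation x y'' + (1 - x) y' + n y = 0 with n = 4; the polynomial solution is L_4(x).
With y = sum_k a_k x^k, matching x^k gives (k+1)k a_{k+1} + (k+1) a_{k+1} - k a_k + n a_k = 0, i.e. (k+1)^2 a_{k+1} = (k - n) a_k = (k - 4) a_k. The right side vanishes at k = 4, so the series terminates at degree 4.
Standard normalization L_n(0) = 1 gives a_0 = 1. Work upward with a_{k+1} = (k - 4) a_k / (k+1)^2:
  a_1 = (0 - 4)(1) / 1^2 = -4/1 = -4
  a_2 = (1 - 4)(-4) / 2^2 = 12/4 = 3
  a_3 = (2 - 4)(3) / 3^2 = -6/9 = -2/3
  a_4 = (3 - 4)(-2/3) / 4^2 = (2/3)/16 = 1/24
Hence L_4(x) = x^4/24 - 2 x^3/3 + 3 x^2 - 4 x + 1.

L_4(x); series = x^4/24 - 2 x^3/3 + 3 x^2 - 4 x + 1


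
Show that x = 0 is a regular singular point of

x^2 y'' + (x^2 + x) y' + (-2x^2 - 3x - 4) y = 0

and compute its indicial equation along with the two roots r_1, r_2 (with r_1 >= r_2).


Divide by x^2 to reach normal form y'' + P_1(x) y' + P_2(x) y = 0 with P_1(x) = 1 + 1/x and P_2(x) = -2 - 3/x - 4/x^2.
x = 0 is a singular point because the y'-coefficient 1 + 1/x has a pole at x = 0 and the y-coefficient -2 - 3/x - 4/x^2 has a pole at x = 0.
It is a regular singular point because x P_1(x) = p(x) = x + 1 and x^2 P_2(x) = q(x) = -2x^2 - 3x - 4 are polynomials, hence analytic at x = 0.
p(0) = 1,  q(0) = -4.
Indicial equation: r(r-1) + p(0) r + q(0) = 0, i.e. r^2 + (p(0) - 1) r + q(0) = 0, i.e. r^2 - 4 = 0.
Discriminant: (0)^2 - 4(-4) = 16, so r = (0 ± 4)/2.
Solving: r_1 = 2, r_2 = -2.

indicial: r^2 - 4 = 0; roots r_1 = 2, r_2 = -2


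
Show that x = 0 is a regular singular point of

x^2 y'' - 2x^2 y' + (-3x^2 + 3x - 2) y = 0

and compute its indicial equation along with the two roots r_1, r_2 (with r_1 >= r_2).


Divide by x^2 to reach normal form y'' + P_1(x) y' + P_2(x) y = 0 with P_1(x) = -2 and P_2(x) = -3 + 3/x - 2/x^2.
x = 0 is a singular point because the y-coefficient -3 + 3/x - 2/x^2 has a pole at x = 0.
It is a regular singular point because x P_1(x) = p(x) = -2x and x^2 P_2(x) = q(x) = -3x^2 + 3x - 2 are polynomials, hence analytic at x = 0.
p(0) = 0,  q(0) = -2.
Indicial equation: r(r-1) + p(0) r + q(0) = 0, i.e. r^2 + (p(0) - 1) r + q(0) = 0, i.e. r^2 - 1 r - 2 = 0.
Discriminant: (-1)^2 - 4(-2) = 9, so r = (1 ± 3)/2.
Solving: r_1 = 2, r_2 = -1.

indicial: r^2 - 1 r - 2 = 0; roots r_1 = 2, r_2 = -1


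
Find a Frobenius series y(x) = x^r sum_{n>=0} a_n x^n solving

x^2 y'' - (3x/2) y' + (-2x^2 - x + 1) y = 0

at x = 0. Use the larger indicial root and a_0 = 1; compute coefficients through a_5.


Write in Frobenius form y'' + (p(x)/x) y' + (q(x)/x^2) y = 0:
  p(x) = -3/2,  q(x) = -2x^2 - x + 1.
Indicial equation: r(r-1) + (-3/2) r + (1) = 0 -> roots r_1 = 2, r_2 = 1/2.
Take r = r_1 = 2. Let y(x) = x^r sum_{n>=0} a_n x^n with a_0 = 1.
Substitute y = x^r sum a_n x^n and match x^{r+n}. The recurrence is
  D(n) a_n - 1 a_{n-1} - 2 a_{n-2} = 0,  where D(n) = (r+n)(r+n-1) + (-3/2)(r+n) + (1).
  a_n = [1 a_{n-1} + 2 a_{n-2}] / D(n).
Since the indicial polynomial factors as (r - r_1)(r - r_2), D(n) = (r_1 + n - r_1)(r_1 + n - r_2) = n(n + 3/2).
Evaluating step by step (a_0 = 1):
  n = 1: D(1) = 1(1 + 3/2) = 5/2; numerator = 1(1) = 1; a_1 = (1)/(5/2) = 2/5
  n = 2: D(2) = 2(2 + 3/2) = 7; numerator = 1(2/5) + 2(1) = 12/5; a_2 = (12/5)/(7) = 12/35
  n = 3: D(3) = 3(3 + 3/2) = 27/2; numerator = 1(12/35) + 2(2/5) = 8/7; a_3 = (8/7)/(27/2) = 16/189
  n = 4: D(4) = 4(4 + 3/2) = 22; numerator = 1(16/189) + 2(12/35) = 104/135; a_4 = (104/135)/(22) = 52/1485
  n = 5: D(5) = 5(5 + 3/2) = 65/2; numerator = 1(52/1485) + 2(16/189) = 236/1155; a_5 = (236/1155)/(65/2) = 472/75075

r = 2; a_0 = 1; a_1 = 2/5; a_2 = 12/35; a_3 = 16/189; a_4 = 52/1485; a_5 = 472/75075


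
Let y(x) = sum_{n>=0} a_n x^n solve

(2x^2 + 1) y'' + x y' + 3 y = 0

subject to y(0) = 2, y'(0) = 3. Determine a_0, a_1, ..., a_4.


Ansatz: y(x) = sum_{n>=0} a_n x^n, so y'(x) = sum_{n>=1} n a_n x^(n-1) and y''(x) = sum_{n>=2} n(n-1) a_n x^(n-2).
Substitute into P(x) y'' + Q(x) y' + R(x) y = 0 with P(x) = 2x^2 + 1, Q(x) = x, R(x) = 3, and match powers of x.
Initial conditions: a_0 = 2, a_1 = 3.
Setting the coefficient of each power of x to zero and solving order by order (substituting the coefficients already found):
  x^0: 2 a_2 + 3 a_0 = 0  ->  2 a_2 = -3 a_0 = -6  ->  a_2 = -3
  x^1: 6 a_3 + 4 a_1 = 0  ->  6 a_3 = -4 a_1 = -12  ->  a_3 = -2
  x^2: 12 a_4 + 9 a_2 = 0  ->  12 a_4 = -9 a_2 = 27  ->  a_4 = 9/4
Truncated series: y(x) = 2 + 3 x - 3 x^2 - 2 x^3 + (9/4) x^4 + O(x^5).

a_0 = 2; a_1 = 3; a_2 = -3; a_3 = -2; a_4 = 9/4


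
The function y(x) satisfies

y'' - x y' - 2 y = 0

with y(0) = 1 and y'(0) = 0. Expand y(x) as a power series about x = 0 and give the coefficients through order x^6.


Ansatz: y(x) = sum_{n>=0} a_n x^n, so y'(x) = sum_{n>=1} n a_n x^(n-1) and y''(x) = sum_{n>=2} n(n-1) a_n x^(n-2).
Substitute into P(x) y'' + Q(x) y' + R(x) y = 0 with P(x) = 1, Q(x) = -x, R(x) = -2, and match powers of x.
Initial conditions: a_0 = 1, a_1 = 0.
Setting the coefficient of each power of x to zero and solving order by order (substituting the coefficients already found):
  x^0: 2 a_2 - 2 a_0 = 0  ->  2 a_2 = 2 a_0 = 2  ->  a_2 = 1
  x^1: 6 a_3 - 3 a_1 = 0  ->  6 a_3 = 3 a_1 = 0  ->  a_3 = 0
  x^2: 12 a_4 - 4 a_2 = 0  ->  12 a_4 = 4 a_2 = 4  ->  a_4 = 1/3
  x^3: 20 a_5 - 5 a_3 = 0  ->  20 a_5 = 5 a_3 = 0  ->  a_5 = 0
  x^4: 30 a_6 - 6 a_4 = 0  ->  30 a_6 = 6 a_4 = 2  ->  a_6 = 1/15
Truncated series: y(x) = 1 + x^2 + (1/3) x^4 + (1/15) x^6 + O(x^7).

a_0 = 1; a_1 = 0; a_2 = 1; a_3 = 0; a_4 = 1/3; a_5 = 0; a_6 = 1/15


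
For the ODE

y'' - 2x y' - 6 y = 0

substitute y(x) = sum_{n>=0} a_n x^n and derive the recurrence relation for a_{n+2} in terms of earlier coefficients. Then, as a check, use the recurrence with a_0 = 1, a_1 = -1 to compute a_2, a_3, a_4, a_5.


Substitute y = sum_n a_n x^n.
y''(x) has coefficient (n+2)(n+1) a_{n+2} at x^n;
-2 x y'(x) has coefficient -2 n a_n at x^n (shift);
-6 y(x) has coefficient -6 a_n at x^n.
Matching x^n: (n+2)(n+1) a_{n+2} + (-2n - 6) a_n = 0.
Thus a_{n+2} = (2n + 6) / ((n+1)(n+2)) * a_n.

Check with a_0 = 1, a_1 = -1 (apply the recurrence for n = 0, 1, 2, 3): a_0 = 1, a_1 = -1, a_2 = 3, a_3 = -4/3, a_4 = 5/2, a_5 = -4/5.

a_(n+2) = (2n + 6) / ((n+1)(n+2)) * a_n; check: a_0 = 1, a_1 = -1, a_2 = 3, a_3 = -4/3, a_4 = 5/2, a_5 = -4/5


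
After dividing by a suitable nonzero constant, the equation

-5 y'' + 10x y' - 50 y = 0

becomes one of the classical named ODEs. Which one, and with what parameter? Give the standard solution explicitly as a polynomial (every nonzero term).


All three coefficients share the factor -5; dividing through by -5 gives  y'' - 2x y' + 10 y = 0.
This matches the Hermite equation y'' - 2x y' + 2n y = 0 with 2n = 10, so n = 5; the polynomial solution is H_5(x).
With y = sum_k a_k x^k, matching x^k gives (k+2)(k+1) a_{k+2} = 2(k - n) a_k = 2(k - 5) a_k. The right side vanishes at k = 5, so the series with the parity of 5 terminates at degree 5.
Standard normalization: leading coefficient of H_n is 2^n, so a_5 = 2^5 = 32. Work downward with a_k = (k+1)(k+2) a_{k+2} / (2(k - n)):
  a_3 = (4)(5)(32) / (2(3 - 5)) = 640/(-4) = -160
  a_1 = (2)(3)(-160) / (2(1 - 5)) = -960/(-8) = 120
Hence H_5(x) = 32 x^5 - 160 x^3 + 120 x.

H_5(x); series = 32 x^5 - 160 x^3 + 120 x


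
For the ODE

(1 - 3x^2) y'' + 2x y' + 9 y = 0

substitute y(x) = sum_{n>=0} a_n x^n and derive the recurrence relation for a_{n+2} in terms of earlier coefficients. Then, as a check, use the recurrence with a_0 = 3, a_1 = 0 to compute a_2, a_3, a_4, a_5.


Substitute y = sum_n a_n x^n.
(1 - 3 x^2) y'' contributes (n+2)(n+1) a_{n+2} - 3 n(n-1) a_n at x^n.
2 x y'(x) contributes 2 n a_n at x^n.
9 y(x) contributes 9 a_n at x^n.
Matching x^n: (n+2)(n+1) a_{n+2} + (-3 n(n-1) + 2 n + 9) a_n = 0.
Thus a_{n+2} = (3 n(n-1) - 2 n - 9) / ((n+1)(n+2)) * a_n.

Check with a_0 = 3, a_1 = 0 (apply the recurrence for n = 0, 1, 2, 3): a_0 = 3, a_1 = 0, a_2 = -27/2, a_3 = 0, a_4 = 63/8, a_5 = 0.

a_(n+2) = (3 n(n-1) - 2 n - 9) / ((n+1)(n+2)) * a_n; check: a_0 = 3, a_1 = 0, a_2 = -27/2, a_3 = 0, a_4 = 63/8, a_5 = 0


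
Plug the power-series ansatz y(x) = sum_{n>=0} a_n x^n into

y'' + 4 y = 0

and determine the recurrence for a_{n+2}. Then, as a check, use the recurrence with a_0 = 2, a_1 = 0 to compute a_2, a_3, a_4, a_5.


Substitute y = sum_n a_n x^n into y'' + (const) y = 0.
y''(x) = sum_{n>=0} (n+2)(n+1) a_{n+2} x^n.
The ODE becomes sum_n [(n+2)(n+1) a_{n+2} + 4 a_n] x^n = 0.
Setting each coefficient to zero gives the recurrence:
  (n+2)(n+1) a_{n+2} + 4 a_n = 0,
  a_{n+2} = -4 / ((n+1)(n+2)) a_n.

Check with a_0 = 2, a_1 = 0 (apply the recurrence for n = 0, 1, 2, 3): a_0 = 2, a_1 = 0, a_2 = -4, a_3 = 0, a_4 = 4/3, a_5 = 0.

a_{n+2} = -4/((n+1)(n+2)) * a_n; check: a_0 = 2, a_1 = 0, a_2 = -4, a_3 = 0, a_4 = 4/3, a_5 = 0


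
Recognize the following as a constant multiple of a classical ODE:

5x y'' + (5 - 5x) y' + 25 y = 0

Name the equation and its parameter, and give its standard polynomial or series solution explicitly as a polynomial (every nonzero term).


All three coefficients share the factor 5; dividing through by 5 gives  x y'' + (1 - x) y' + 5 y = 0.
This matches the Laguerre equation x y'' + (1 - x) y' + n y = 0 with n = 5; the polynomial solution is L_5(x).
With y = sum_k a_k x^k, matching x^k gives (k+1)k a_{k+1} + (k+1) a_{k+1} - k a_k + n a_k = 0, i.e. (k+1)^2 a_{k+1} = (k - n) a_k = (k - 5) a_k. The right side vanishes at k = 5, so the series terminates at degree 5.
Standard normalization L_n(0) = 1 gives a_0 = 1. Work upward with a_{k+1} = (k - 5) a_k / (k+1)^2:
  a_1 = (0 - 5)(1) / 1^2 = -5/1 = -5
  a_2 = (1 - 5)(-5) / 2^2 = 20/4 = 5
  a_3 = (2 - 5)(5) / 3^2 = -15/9 = -5/3
  a_4 = (3 - 5)(-5/3) / 4^2 = (10/3)/16 = 5/24
  a_5 = (4 - 5)(5/24) / 5^2 = (-5/24)/25 = -1/120
Hence L_5(x) = -x^5/120 + 5 x^4/24 - 5 x^3/3 + 5 x^2 - 5 x + 1.

L_5(x); series = -x^5/120 + 5 x^4/24 - 5 x^3/3 + 5 x^2 - 5 x + 1


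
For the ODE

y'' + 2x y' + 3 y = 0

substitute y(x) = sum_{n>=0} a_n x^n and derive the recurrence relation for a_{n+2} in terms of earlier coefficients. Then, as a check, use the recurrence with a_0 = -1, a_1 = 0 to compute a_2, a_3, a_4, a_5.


Substitute y = sum_n a_n x^n.
y''(x) has coefficient (n+2)(n+1) a_{n+2} at x^n;
2 x y'(x) has coefficient 2 n a_n at x^n (shift);
3 y(x) has coefficient 3 a_n at x^n.
Matching x^n: (n+2)(n+1) a_{n+2} + (2n + 3) a_n = 0.
Thus a_{n+2} = (-2n - 3) / ((n+1)(n+2)) * a_n.

Check with a_0 = -1, a_1 = 0 (apply the recurrence for n = 0, 1, 2, 3): a_0 = -1, a_1 = 0, a_2 = 3/2, a_3 = 0, a_4 = -7/8, a_5 = 0.

a_(n+2) = (-2n - 3) / ((n+1)(n+2)) * a_n; check: a_0 = -1, a_1 = 0, a_2 = 3/2, a_3 = 0, a_4 = -7/8, a_5 = 0


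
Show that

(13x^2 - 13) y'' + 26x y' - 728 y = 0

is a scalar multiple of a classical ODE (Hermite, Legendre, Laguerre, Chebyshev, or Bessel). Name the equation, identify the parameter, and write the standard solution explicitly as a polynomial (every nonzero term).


All three coefficients share the factor -13; dividing through by -13 gives  (1 - x^2) y'' - 2x y' + 56 y = 0.
This matches the Legendre equation (1 - x^2) y'' - 2x y' + n(n+1) y = 0 (note the -2x y' term) with n(n+1) = 56, so n = 7; the polynomial solution is P_7(x).
With y = sum_k a_k x^k, matching x^k gives (k+2)(k+1) a_{k+2} = [k(k+1) - n(n+1)] a_k = (k - 7)(k + 8) a_k. The right side vanishes at k = 7, so the series with the parity of 7 terminates at degree 7.
Standard normalization (P_n(1) = 1): leading coefficient (2n)!/(2^n (n!)^2) = 87178291200/(128*25401600) = 429/16, so a_7 = 429/16. Work downward with a_k = (k+1)(k+2) a_{k+2} / ((k - 7)(k + 8)):
  a_5 = (6)(7)(429/16) / ((5 - 7)(5 + 8)) = (9009/8)/(-26) = -693/16
  a_3 = (4)(5)(-693/16) / ((3 - 7)(3 + 8)) = (-3465/4)/(-44) = 315/16
  a_1 = (2)(3)(315/16) / ((1 - 7)(1 + 8)) = (945/8)/(-54) = -35/16
Hence P_7(x) = 429 x^7/16 - 693 x^5/16 + 315 x^3/16 - 35 x/16.

P_7(x); series = 429 x^7/16 - 693 x^5/16 + 315 x^3/16 - 35 x/16


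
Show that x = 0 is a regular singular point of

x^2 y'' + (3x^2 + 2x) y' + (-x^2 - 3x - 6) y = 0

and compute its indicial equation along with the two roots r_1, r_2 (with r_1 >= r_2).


Divide by x^2 to reach normal form y'' + P_1(x) y' + P_2(x) y = 0 with P_1(x) = 3 + 2/x and P_2(x) = -1 - 3/x - 6/x^2.
x = 0 is a singular point because the y'-coefficient 3 + 2/x has a pole at x = 0 and the y-coefficient -1 - 3/x - 6/x^2 has a pole at x = 0.
It is a regular singular point because x P_1(x) = p(x) = 3x + 2 and x^2 P_2(x) = q(x) = -x^2 - 3x - 6 are polynomials, hence analytic at x = 0.
p(0) = 2,  q(0) = -6.
Indicial equation: r(r-1) + p(0) r + q(0) = 0, i.e. r^2 + (p(0) - 1) r + q(0) = 0, i.e. r^2 + 1 r - 6 = 0.
Discriminant: (1)^2 - 4(-6) = 25, so r = (-1 ± 5)/2.
Solving: r_1 = 2, r_2 = -3.

indicial: r^2 + 1 r - 6 = 0; roots r_1 = 2, r_2 = -3


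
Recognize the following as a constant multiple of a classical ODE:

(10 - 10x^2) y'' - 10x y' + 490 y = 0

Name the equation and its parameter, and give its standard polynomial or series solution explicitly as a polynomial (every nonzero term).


All three coefficients share the factor 10; dividing through by 10 gives  (1 - x^2) y'' - x y' + 49 y = 0.
This matches the Chebyshev equation (1 - x^2) y'' - x y' + n^2 y = 0 (note the -x y' term, not -2x y') with n^2 = 49, so n = 7; the polynomial solution is T_7(x).
With y = sum_k a_k x^k, matching x^k gives (k+2)(k+1) a_{k+2} = (k^2 - n^2) a_k = (k - 7)(k + 7) a_k. The right side vanishes at k = 7, so the series with the parity of 7 terminates at degree 7.
Standard normalization: leading coefficient of T_n is 2^(n-1), so a_7 = 2^6 = 64. Work downward with a_k = (k+1)(k+2) a_{k+2} / ((k - 7)(k + 7)):
  a_5 = (6)(7)(64) / ((5 - 7)(5 + 7)) = 2688/(-24) = -112
  a_3 = (4)(5)(-112) / ((3 - 7)(3 + 7)) = -2240/(-40) = 56
  a_1 = (2)(3)(56) / ((1 - 7)(1 + 7)) = 336/(-48) = -7
Hence T_7(x) = 64 x^7 - 112 x^5 + 56 x^3 - 7 x.

T_7(x); series = 64 x^7 - 112 x^5 + 56 x^3 - 7 x


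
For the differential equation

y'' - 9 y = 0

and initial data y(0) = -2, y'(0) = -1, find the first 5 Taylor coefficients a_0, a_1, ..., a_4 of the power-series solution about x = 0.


Ansatz: y(x) = sum_{n>=0} a_n x^n, so y'(x) = sum_{n>=1} n a_n x^(n-1) and y''(x) = sum_{n>=2} n(n-1) a_n x^(n-2).
Substitute into P(x) y'' + Q(x) y' + R(x) y = 0 with P(x) = 1, Q(x) = 0, R(x) = -9, and match powers of x.
Initial conditions: a_0 = -2, a_1 = -1.
Setting the coefficient of each power of x to zero and solving order by order (substituting the coefficients already found):
  x^0: 2 a_2 - 9 a_0 = 0  ->  2 a_2 = 9 a_0 = -18  ->  a_2 = -9
  x^1: 6 a_3 - 9 a_1 = 0  ->  6 a_3 = 9 a_1 = -9  ->  a_3 = -3/2
  x^2: 12 a_4 - 9 a_2 = 0  ->  12 a_4 = 9 a_2 = -81  ->  a_4 = -27/4
Truncated series: y(x) = -2 - x - 9 x^2 - (3/2) x^3 - (27/4) x^4 + O(x^5).

a_0 = -2; a_1 = -1; a_2 = -9; a_3 = -3/2; a_4 = -27/4


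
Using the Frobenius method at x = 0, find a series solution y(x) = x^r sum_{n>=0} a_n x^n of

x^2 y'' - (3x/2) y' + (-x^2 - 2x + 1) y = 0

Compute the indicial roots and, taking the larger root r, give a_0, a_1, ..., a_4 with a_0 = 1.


Write in Frobenius form y'' + (p(x)/x) y' + (q(x)/x^2) y = 0:
  p(x) = -3/2,  q(x) = -x^2 - 2x + 1.
Indicial equation: r(r-1) + (-3/2) r + (1) = 0 -> roots r_1 = 2, r_2 = 1/2.
Take r = r_1 = 2. Let y(x) = x^r sum_{n>=0} a_n x^n with a_0 = 1.
Substitute y = x^r sum a_n x^n and match x^{r+n}. The recurrence is
  D(n) a_n - 2 a_{n-1} - 1 a_{n-2} = 0,  where D(n) = (r+n)(r+n-1) + (-3/2)(r+n) + (1).
  a_n = [2 a_{n-1} + 1 a_{n-2}] / D(n).
Since the indicial polynomial factors as (r - r_1)(r - r_2), D(n) = (r_1 + n - r_1)(r_1 + n - r_2) = n(n + 3/2).
Evaluating step by step (a_0 = 1):
  n = 1: D(1) = 1(1 + 3/2) = 5/2; numerator = 2(1) = 2; a_1 = (2)/(5/2) = 4/5
  n = 2: D(2) = 2(2 + 3/2) = 7; numerator = 2(4/5) + 1(1) = 13/5; a_2 = (13/5)/(7) = 13/35
  n = 3: D(3) = 3(3 + 3/2) = 27/2; numerator = 2(13/35) + 1(4/5) = 54/35; a_3 = (54/35)/(27/2) = 4/35
  n = 4: D(4) = 4(4 + 3/2) = 22; numerator = 2(4/35) + 1(13/35) = 3/5; a_4 = (3/5)/(22) = 3/110

r = 2; a_0 = 1; a_1 = 4/5; a_2 = 13/35; a_3 = 4/35; a_4 = 3/110


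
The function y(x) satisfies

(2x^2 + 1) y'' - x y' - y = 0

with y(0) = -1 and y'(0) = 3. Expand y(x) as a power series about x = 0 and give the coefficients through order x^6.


Ansatz: y(x) = sum_{n>=0} a_n x^n, so y'(x) = sum_{n>=1} n a_n x^(n-1) and y''(x) = sum_{n>=2} n(n-1) a_n x^(n-2).
Substitute into P(x) y'' + Q(x) y' + R(x) y = 0 with P(x) = 2x^2 + 1, Q(x) = -x, R(x) = -1, and match powers of x.
Initial conditions: a_0 = -1, a_1 = 3.
Setting the coefficient of each power of x to zero and solving order by order (substituting the coefficients already found):
  x^0: 2 a_2 - a_0 = 0  ->  2 a_2 = a_0 = -1  ->  a_2 = -1/2
  x^1: 6 a_3 - 2 a_1 = 0  ->  6 a_3 = 2 a_1 = 6  ->  a_3 = 1
  x^2: 12 a_4 + a_2 = 0  ->  12 a_4 = -a_2 = 1/2  ->  a_4 = 1/24
  x^3: 20 a_5 + 8 a_3 = 0  ->  20 a_5 = -8 a_3 = -8  ->  a_5 = -2/5
  x^4: 30 a_6 + 19 a_4 = 0  ->  30 a_6 = -19 a_4 = -19/24  ->  a_6 = -19/720
Truncated series: y(x) = -1 + 3 x - (1/2) x^2 + x^3 + (1/24) x^4 - (2/5) x^5 - (19/720) x^6 + O(x^7).

a_0 = -1; a_1 = 3; a_2 = -1/2; a_3 = 1; a_4 = 1/24; a_5 = -2/5; a_6 = -19/720


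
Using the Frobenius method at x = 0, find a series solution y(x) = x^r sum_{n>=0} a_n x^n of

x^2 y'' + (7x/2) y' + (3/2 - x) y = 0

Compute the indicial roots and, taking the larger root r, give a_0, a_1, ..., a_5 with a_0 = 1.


Write in Frobenius form y'' + (p(x)/x) y' + (q(x)/x^2) y = 0:
  p(x) = 7/2,  q(x) = 3/2 - x.
Indicial equation: r(r-1) + (7/2) r + (3/2) = 0 -> roots r_1 = -1, r_2 = -3/2.
Take r = r_1 = -1. Let y(x) = x^r sum_{n>=0} a_n x^n with a_0 = 1.
Substitute y = x^r sum a_n x^n and match x^{r+n}. The recurrence is
  D(n) a_n - 1 a_{n-1} = 0,  where D(n) = (r+n)(r+n-1) + (7/2)(r+n) + (3/2).
  a_n = 1 / D(n) * a_{n-1}.
Since the indicial polynomial factors as (r - r_1)(r - r_2), D(n) = (r_1 + n - r_1)(r_1 + n - r_2) = n(n + 1/2).
Evaluating step by step (a_0 = 1):
  n = 1: D(1) = 1(1 + 1/2) = 3/2; numerator = 1(1) = 1; a_1 = (1)/(3/2) = 2/3
  n = 2: D(2) = 2(2 + 1/2) = 5; numerator = 1(2/3) = 2/3; a_2 = (2/3)/(5) = 2/15
  n = 3: D(3) = 3(3 + 1/2) = 21/2; numerator = 1(2/15) = 2/15; a_3 = (2/15)/(21/2) = 4/315
  n = 4: D(4) = 4(4 + 1/2) = 18; numerator = 1(4/315) = 4/315; a_4 = (4/315)/(18) = 2/2835
  n = 5: D(5) = 5(5 + 1/2) = 55/2; numerator = 1(2/2835) = 2/2835; a_5 = (2/2835)/(55/2) = 4/155925

r = -1; a_0 = 1; a_1 = 2/3; a_2 = 2/15; a_3 = 4/315; a_4 = 2/2835; a_5 = 4/155925


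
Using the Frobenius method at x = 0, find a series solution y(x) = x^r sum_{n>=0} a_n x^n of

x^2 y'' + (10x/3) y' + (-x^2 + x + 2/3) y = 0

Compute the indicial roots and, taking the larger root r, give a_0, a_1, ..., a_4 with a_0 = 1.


Write in Frobenius form y'' + (p(x)/x) y' + (q(x)/x^2) y = 0:
  p(x) = 10/3,  q(x) = -x^2 + x + 2/3.
Indicial equation: r(r-1) + (10/3) r + (2/3) = 0 -> roots r_1 = -1/3, r_2 = -2.
Take r = r_1 = -1/3. Let y(x) = x^r sum_{n>=0} a_n x^n with a_0 = 1.
Substitute y = x^r sum a_n x^n and match x^{r+n}. The recurrence is
  D(n) a_n + 1 a_{n-1} - 1 a_{n-2} = 0,  where D(n) = (r+n)(r+n-1) + (10/3)(r+n) + (2/3).
  a_n = [-1 a_{n-1} + 1 a_{n-2}] / D(n).
Since the indicial polynomial factors as (r - r_1)(r - r_2), D(n) = (r_1 + n - r_1)(r_1 + n - r_2) = n(n + 5/3).
Evaluating step by step (a_0 = 1):
  n = 1: D(1) = 1(1 + 5/3) = 8/3; numerator = -1(1) = -1; a_1 = (-1)/(8/3) = -3/8
  n = 2: D(2) = 2(2 + 5/3) = 22/3; numerator = -1(-3/8) + 1(1) = 11/8; a_2 = (11/8)/(22/3) = 3/16
  n = 3: D(3) = 3(3 + 5/3) = 14; numerator = -1(3/16) + 1(-3/8) = -9/16; a_3 = (-9/16)/(14) = -9/224
  n = 4: D(4) = 4(4 + 5/3) = 68/3; numerator = -1(-9/224) + 1(3/16) = 51/224; a_4 = (51/224)/(68/3) = 9/896

r = -1/3; a_0 = 1; a_1 = -3/8; a_2 = 3/16; a_3 = -9/224; a_4 = 9/896


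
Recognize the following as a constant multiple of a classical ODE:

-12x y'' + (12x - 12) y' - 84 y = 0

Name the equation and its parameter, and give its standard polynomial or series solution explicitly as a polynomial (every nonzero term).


All three coefficients share the factor -12; dividing through by -12 gives  x y'' + (1 - x) y' + 7 y = 0.
This matches the Laguerre equation x y'' + (1 - x) y' + n y = 0 with n = 7; the polynomial solution is L_7(x).
With y = sum_k a_k x^k, matching x^k gives (k+1)k a_{k+1} + (k+1) a_{k+1} - k a_k + n a_k = 0, i.e. (k+1)^2 a_{k+1} = (k - n) a_k = (k - 7) a_k. The right side vanishes at k = 7, so the series terminates at degree 7.
Standard normalization L_n(0) = 1 gives a_0 = 1. Work upward with a_{k+1} = (k - 7) a_k / (k+1)^2:
  a_1 = (0 - 7)(1) / 1^2 = -7/1 = -7
  a_2 = (1 - 7)(-7) / 2^2 = 42/4 = 21/2
  a_3 = (2 - 7)(21/2) / 3^2 = (-105/2)/9 = -35/6
  a_4 = (3 - 7)(-35/6) / 4^2 = (70/3)/16 = 35/24
  a_5 = (4 - 7)(35/24) / 5^2 = (-35/8)/25 = -7/40
  a_6 = (5 - 7)(-7/40) / 6^2 = (7/20)/36 = 7/720
  a_7 = (6 - 7)(7/720) / 7^2 = (-7/720)/49 = -1/5040
Hence L_7(x) = -x^7/5040 + 7 x^6/720 - 7 x^5/40 + 35 x^4/24 - 35 x^3/6 + 21 x^2/2 - 7 x + 1.

L_7(x); series = -x^7/5040 + 7 x^6/720 - 7 x^5/40 + 35 x^4/24 - 35 x^3/6 + 21 x^2/2 - 7 x + 1


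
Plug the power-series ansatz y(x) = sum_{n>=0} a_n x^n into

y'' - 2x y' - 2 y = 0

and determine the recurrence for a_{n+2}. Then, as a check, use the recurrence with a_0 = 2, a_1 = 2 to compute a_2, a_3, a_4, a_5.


Substitute y = sum_n a_n x^n.
y''(x) has coefficient (n+2)(n+1) a_{n+2} at x^n;
-2 x y'(x) has coefficient -2 n a_n at x^n (shift);
-2 y(x) has coefficient -2 a_n at x^n.
Matching x^n: (n+2)(n+1) a_{n+2} + (-2n - 2) a_n = 0.
Thus a_{n+2} = (2n + 2) / ((n+1)(n+2)) * a_n.

Check with a_0 = 2, a_1 = 2 (apply the recurrence for n = 0, 1, 2, 3): a_0 = 2, a_1 = 2, a_2 = 2, a_3 = 4/3, a_4 = 1, a_5 = 8/15.

a_(n+2) = (2n + 2) / ((n+1)(n+2)) * a_n; check: a_0 = 2, a_1 = 2, a_2 = 2, a_3 = 4/3, a_4 = 1, a_5 = 8/15


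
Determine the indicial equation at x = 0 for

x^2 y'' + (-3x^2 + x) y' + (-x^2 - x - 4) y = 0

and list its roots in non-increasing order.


Divide by x^2 to reach normal form y'' + P_1(x) y' + P_2(x) y = 0 with P_1(x) = -3 + 1/x and P_2(x) = -1 - 1/x - 4/x^2.
x = 0 is a singular point because the y'-coefficient -3 + 1/x has a pole at x = 0 and the y-coefficient -1 - 1/x - 4/x^2 has a pole at x = 0.
It is a regular singular point because x P_1(x) = p(x) = 1 - 3x and x^2 P_2(x) = q(x) = -x^2 - x - 4 are polynomials, hence analytic at x = 0.
p(0) = 1,  q(0) = -4.
Indicial equation: r(r-1) + p(0) r + q(0) = 0, i.e. r^2 + (p(0) - 1) r + q(0) = 0, i.e. r^2 - 4 = 0.
Discriminant: (0)^2 - 4(-4) = 16, so r = (0 ± 4)/2.
Solving: r_1 = 2, r_2 = -2.

indicial: r^2 - 4 = 0; roots r_1 = 2, r_2 = -2


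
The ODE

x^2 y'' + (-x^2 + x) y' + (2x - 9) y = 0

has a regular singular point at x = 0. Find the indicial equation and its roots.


Divide by x^2 to reach normal form y'' + P_1(x) y' + P_2(x) y = 0 with P_1(x) = -1 + 1/x and P_2(x) = 2/x - 9/x^2.
x = 0 is a singular point because the y'-coefficient -1 + 1/x has a pole at x = 0 and the y-coefficient 2/x - 9/x^2 has a pole at x = 0.
It is a regular singular point because x P_1(x) = p(x) = 1 - x and x^2 P_2(x) = q(x) = 2x - 9 are polynomials, hence analytic at x = 0.
p(0) = 1,  q(0) = -9.
Indicial equation: r(r-1) + p(0) r + q(0) = 0, i.e. r^2 + (p(0) - 1) r + q(0) = 0, i.e. r^2 - 9 = 0.
Discriminant: (0)^2 - 4(-9) = 36, so r = (0 ± 6)/2.
Solving: r_1 = 3, r_2 = -3.

indicial: r^2 - 9 = 0; roots r_1 = 3, r_2 = -3


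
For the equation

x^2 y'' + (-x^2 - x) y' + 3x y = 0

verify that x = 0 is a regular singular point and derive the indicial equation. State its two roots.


Divide by x^2 to reach normal form y'' + P_1(x) y' + P_2(x) y = 0 with P_1(x) = -1 - 1/x and P_2(x) = 3/x.
x = 0 is a singular point because the y'-coefficient -1 - 1/x has a pole at x = 0 and the y-coefficient 3/x has a pole at x = 0.
It is a regular singular point because x P_1(x) = p(x) = -x - 1 and x^2 P_2(x) = q(x) = 3x are polynomials, hence analytic at x = 0.
p(0) = -1,  q(0) = 0.
Indicial equation: r(r-1) + p(0) r + q(0) = 0, i.e. r^2 + (p(0) - 1) r + q(0) = 0, i.e. r^2 - 2 r = 0.
Discriminant: (-2)^2 - 4(0) = 4, so r = (2 ± 2)/2.
Solving: r_1 = 2, r_2 = 0.

indicial: r^2 - 2 r = 0; roots r_1 = 2, r_2 = 0


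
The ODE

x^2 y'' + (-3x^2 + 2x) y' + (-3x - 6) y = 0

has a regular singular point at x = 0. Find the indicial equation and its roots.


Divide by x^2 to reach normal form y'' + P_1(x) y' + P_2(x) y = 0 with P_1(x) = -3 + 2/x and P_2(x) = -3/x - 6/x^2.
x = 0 is a singular point because the y'-coefficient -3 + 2/x has a pole at x = 0 and the y-coefficient -3/x - 6/x^2 has a pole at x = 0.
It is a regular singular point because x P_1(x) = p(x) = 2 - 3x and x^2 P_2(x) = q(x) = -3x - 6 are polynomials, hence analytic at x = 0.
p(0) = 2,  q(0) = -6.
Indicial equation: r(r-1) + p(0) r + q(0) = 0, i.e. r^2 + (p(0) - 1) r + q(0) = 0, i.e. r^2 + 1 r - 6 = 0.
Discriminant: (1)^2 - 4(-6) = 25, so r = (-1 ± 5)/2.
Solving: r_1 = 2, r_2 = -3.

indicial: r^2 + 1 r - 6 = 0; roots r_1 = 2, r_2 = -3


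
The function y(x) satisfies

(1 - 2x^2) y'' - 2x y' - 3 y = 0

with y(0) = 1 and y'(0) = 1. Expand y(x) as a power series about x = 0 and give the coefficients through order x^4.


Ansatz: y(x) = sum_{n>=0} a_n x^n, so y'(x) = sum_{n>=1} n a_n x^(n-1) and y''(x) = sum_{n>=2} n(n-1) a_n x^(n-2).
Substitute into P(x) y'' + Q(x) y' + R(x) y = 0 with P(x) = 1 - 2x^2, Q(x) = -2x, R(x) = -3, and match powers of x.
Initial conditions: a_0 = 1, a_1 = 1.
Setting the coefficient of each power of x to zero and solving order by order (substituting the coefficients already found):
  x^0: 2 a_2 - 3 a_0 = 0  ->  2 a_2 = 3 a_0 = 3  ->  a_2 = 3/2
  x^1: 6 a_3 - 5 a_1 = 0  ->  6 a_3 = 5 a_1 = 5  ->  a_3 = 5/6
  x^2: 12 a_4 - 11 a_2 = 0  ->  12 a_4 = 11 a_2 = 33/2  ->  a_4 = 11/8
Truncated series: y(x) = 1 + x + (3/2) x^2 + (5/6) x^3 + (11/8) x^4 + O(x^5).

a_0 = 1; a_1 = 1; a_2 = 3/2; a_3 = 5/6; a_4 = 11/8


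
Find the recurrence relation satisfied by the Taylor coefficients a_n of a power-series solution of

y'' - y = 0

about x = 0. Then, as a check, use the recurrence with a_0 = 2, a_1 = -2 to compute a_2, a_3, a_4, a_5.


Substitute y = sum_n a_n x^n into y'' + (const) y = 0.
y''(x) = sum_{n>=0} (n+2)(n+1) a_{n+2} x^n.
The ODE becomes sum_n [(n+2)(n+1) a_{n+2} - 1 a_n] x^n = 0.
Setting each coefficient to zero gives the recurrence:
  (n+2)(n+1) a_{n+2} - 1 a_n = 0,
  a_{n+2} = 1 / ((n+1)(n+2)) a_n.

Check with a_0 = 2, a_1 = -2 (apply the recurrence for n = 0, 1, 2, 3): a_0 = 2, a_1 = -2, a_2 = 1, a_3 = -1/3, a_4 = 1/12, a_5 = -1/60.

a_{n+2} = 1/((n+1)(n+2)) * a_n; check: a_0 = 2, a_1 = -2, a_2 = 1, a_3 = -1/3, a_4 = 1/12, a_5 = -1/60


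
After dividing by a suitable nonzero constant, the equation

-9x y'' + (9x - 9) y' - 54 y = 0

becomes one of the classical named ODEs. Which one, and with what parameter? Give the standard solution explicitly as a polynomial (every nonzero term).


All three coefficients share the factor -9; dividing through by -9 gives  x y'' + (1 - x) y' + 6 y = 0.
This matches the Laguerre equation x y'' + (1 - x) y' + n y = 0 with n = 6; the polynomial solution is L_6(x).
With y = sum_k a_k x^k, matching x^k gives (k+1)k a_{k+1} + (k+1) a_{k+1} - k a_k + n a_k = 0, i.e. (k+1)^2 a_{k+1} = (k - n) a_k = (k - 6) a_k. The right side vanishes at k = 6, so the series terminates at degree 6.
Standard normalization L_n(0) = 1 gives a_0 = 1. Work upward with a_{k+1} = (k - 6) a_k / (k+1)^2:
  a_1 = (0 - 6)(1) / 1^2 = -6/1 = -6
  a_2 = (1 - 6)(-6) / 2^2 = 30/4 = 15/2
  a_3 = (2 - 6)(15/2) / 3^2 = -30/9 = -10/3
  a_4 = (3 - 6)(-10/3) / 4^2 = 10/16 = 5/8
  a_5 = (4 - 6)(5/8) / 5^2 = (-5/4)/25 = -1/20
  a_6 = (5 - 6)(-1/20) / 6^2 = (1/20)/36 = 1/720
Hence L_6(x) = x^6/720 - x^5/20 + 5 x^4/8 - 10 x^3/3 + 15 x^2/2 - 6 x + 1.

L_6(x); series = x^6/720 - x^5/20 + 5 x^4/8 - 10 x^3/3 + 15 x^2/2 - 6 x + 1


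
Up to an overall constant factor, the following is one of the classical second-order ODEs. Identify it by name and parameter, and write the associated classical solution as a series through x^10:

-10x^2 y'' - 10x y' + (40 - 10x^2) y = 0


All three coefficients share the factor -10; dividing through by -10 gives  x^2 y'' + x y' + (x^2 - 4) y = 0.
This matches the Bessel equation x^2 y'' + x y' + (x^2 - nu^2) y = 0 with nu^2 = 4, so nu = 2; the solution bounded at x = 0 is J_2(x).
Frobenius at x = 0: indicial roots ±nu; for r = nu the recurrence k(k + 2nu) c_k = -c_{k-2} gives the standard series J_nu(x) = sum_{k>=0} (-1)^k / (k! (k+nu)!) (x/2)^(2k+nu). Evaluate the first 5 terms:
  k = 0: (-1)^0 / (0! * 2! * 2^2) x^2 = 1/(1*2*4) x^2 = (1/8) x^2
  k = 1: (-1)^1 / (1! * 3! * 2^4) x^4 = -1/(1*6*16) x^4 = (-1/96) x^4
  k = 2: (-1)^2 / (2! * 4! * 2^6) x^6 = 1/(2*24*64) x^6 = (1/3072) x^6
  k = 3: (-1)^3 / (3! * 5! * 2^8) x^8 = -1/(6*120*256) x^8 = (-1/184320) x^8
  k = 4: (-1)^4 / (4! * 6! * 2^10) x^10 = 1/(24*720*1024) x^10 = (1/17694720) x^10
Hence J_2(x) = x^10/17694720 - x^8/184320 + x^6/3072 - x^4/96 + x^2/8 + ....

J_2(x); series = x^10/17694720 - x^8/184320 + x^6/3072 - x^4/96 + x^2/8
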